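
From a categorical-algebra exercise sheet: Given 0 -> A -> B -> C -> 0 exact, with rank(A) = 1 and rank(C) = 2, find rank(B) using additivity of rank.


For a short exact sequence 0 -> A -> B -> C -> 0,
rank is additive: rank(B) = rank(A) + rank(C).
rank(B) = 1 + 2 = 3

3


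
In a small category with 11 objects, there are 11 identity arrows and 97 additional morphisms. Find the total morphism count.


Each object has an identity morphism, giving 11 identities.
Adding the 97 non-identity morphisms:
Total = 11 + 97 = 108

108


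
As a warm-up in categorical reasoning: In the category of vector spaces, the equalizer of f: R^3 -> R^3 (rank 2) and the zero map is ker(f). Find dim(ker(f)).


The equalizer of f and the zero map is ker(f).
By the rank-nullity theorem: dim(ker(f)) = dim(domain) - rank(f).
dim(ker(f)) = 3 - 2 = 1

1


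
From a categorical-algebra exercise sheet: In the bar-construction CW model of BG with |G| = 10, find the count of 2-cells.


In the bar-construction CW model of BG, the n-cells are indexed by
n-tuples [g_1|...|g_n] of non-identity elements of G (degenerate
simplices with some g_i = e do not contribute cells), so there are
(|G| - 1)^n n-cells.
For dim = 2 with |G| = 10:
cells = (10 - 1)^2 = 9^2 = 81

81


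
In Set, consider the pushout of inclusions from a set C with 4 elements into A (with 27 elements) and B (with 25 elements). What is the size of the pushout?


The pushout A +_C B identifies the images of C in A and B.
|A +_C B| = |A| + |B| - |C| (for injections).
= 27 + 25 - 4 = 48

48


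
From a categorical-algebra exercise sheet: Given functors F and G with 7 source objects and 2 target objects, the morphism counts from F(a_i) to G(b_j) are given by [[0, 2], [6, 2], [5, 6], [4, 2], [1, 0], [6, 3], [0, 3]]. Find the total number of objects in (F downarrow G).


Objects of (F downarrow G) are triples (a, b, h: F(a)->G(b)).
The count equals the sum of all entries in the hom-matrix.
sum(row 0) = 2
sum(row 1) = 8
sum(row 2) = 11
sum(row 3) = 6
sum(row 4) = 1
sum(row 5) = 9
sum(row 6) = 3
Grand total = 40

40


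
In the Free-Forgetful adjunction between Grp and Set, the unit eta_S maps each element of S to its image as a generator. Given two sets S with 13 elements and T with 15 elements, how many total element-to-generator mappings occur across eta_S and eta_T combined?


The unit eta_X: X -> U(F(X)) of the Free-Forgetful adjunction
maps each element of X to a generator of F(X). For X = S + T (disjoint
union in Set), |S + T| = |S| + |T|.
Total mappings = 13 + 15 = 28.

28


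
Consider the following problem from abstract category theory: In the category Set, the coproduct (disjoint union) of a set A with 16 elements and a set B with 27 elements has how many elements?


In Set, the coproduct A + B is the disjoint union.
|A + B| = |A| + |B| = 16 + 27 = 43

43


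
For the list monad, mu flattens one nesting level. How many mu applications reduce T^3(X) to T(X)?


Each application of mu: T^2 -> T removes one layer of nesting.
Starting at depth 3 (i.e., T^3(X)), we need to reach T(X).
Number of mu applications = 3 - 1 = 2

2


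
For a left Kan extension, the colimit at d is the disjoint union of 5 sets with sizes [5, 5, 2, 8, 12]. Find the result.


Pointwise, the left Kan extension (Lan_F H)(d) is the colimit, indexed
by the comma category (F downarrow d), of H composed with the
projection (F downarrow d) -> C. Here that colimit is given
as a coproduct (disjoint union) of sets, so its cardinality is the
sum of the sizes of the summands.
Coproduct of sets with sizes: 5 + 5 + 2 + 8 + 12
= 32

32


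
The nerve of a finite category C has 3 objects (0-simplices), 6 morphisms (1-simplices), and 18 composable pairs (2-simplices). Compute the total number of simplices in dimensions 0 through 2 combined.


The 2-skeleton of the nerve N(C) consists of simplices in dimensions 0, 1, 2:
  |N(C)_0| = 3 (objects)
  |N(C)_1| = 6 (morphisms)
  |N(C)_2| = 18 (composable pairs)
Total = 3 + 6 + 18 = 27

27


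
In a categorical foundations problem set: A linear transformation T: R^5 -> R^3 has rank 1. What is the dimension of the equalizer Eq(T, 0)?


The equalizer of f and the zero map is ker(f).
By the rank-nullity theorem: dim(ker(f)) = dim(domain) - rank(f).
dim(ker(f)) = 5 - 1 = 4

4


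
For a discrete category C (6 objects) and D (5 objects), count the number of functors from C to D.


A functor from a discrete category C to D is determined by
where each object maps. Each of the 6 objects of C can map
to any of the 5 objects of D independently.
Number of functors = 5^6 = 15625

15625


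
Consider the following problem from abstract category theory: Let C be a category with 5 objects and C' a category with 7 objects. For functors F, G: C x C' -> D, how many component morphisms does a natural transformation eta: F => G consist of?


A natural transformation eta: F => G assigns one component morphism per
object of the domain category.
The domain is the product category C x C', so
|Ob(C x C')| = |Ob(C)| * |Ob(C')| = 5 * 7 = 35.
Therefore eta has 35 component morphisms.

35


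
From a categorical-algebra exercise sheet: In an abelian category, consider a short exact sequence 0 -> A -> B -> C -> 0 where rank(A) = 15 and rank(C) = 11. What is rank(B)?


For a short exact sequence 0 -> A -> B -> C -> 0,
rank is additive: rank(B) = rank(A) + rank(C).
rank(B) = 15 + 11 = 26

26


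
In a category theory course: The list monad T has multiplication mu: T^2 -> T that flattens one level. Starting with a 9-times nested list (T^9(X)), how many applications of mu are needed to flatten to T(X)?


Each application of mu: T^2 -> T removes one layer of nesting.
Starting at depth 9 (i.e., T^9(X)), we need to reach T(X).
Number of mu applications = 9 - 1 = 8

8


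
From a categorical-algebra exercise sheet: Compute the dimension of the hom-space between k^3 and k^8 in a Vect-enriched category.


In Vect-enriched categories, Hom(k^n, k^m) is the space of m x n matrices.
dim(Hom(k^3, k^8)) = 8 * 3 = 24

24


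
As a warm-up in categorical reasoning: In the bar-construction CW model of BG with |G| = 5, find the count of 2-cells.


In the bar-construction CW model of BG, the n-cells are indexed by
n-tuples [g_1|...|g_n] of non-identity elements of G (degenerate
simplices with some g_i = e do not contribute cells), so there are
(|G| - 1)^n n-cells.
For dim = 2 with |G| = 5:
cells = (5 - 1)^2 = 4^2 = 16

16


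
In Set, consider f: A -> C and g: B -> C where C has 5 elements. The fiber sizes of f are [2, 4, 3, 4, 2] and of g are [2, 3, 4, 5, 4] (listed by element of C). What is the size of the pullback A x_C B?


The pullback A x_C B consists of pairs (a, b) with f(a) = g(b).
For each element c in C, the fiber product has |f^-1(c)| * |g^-1(c)| elements.
Summing over C: 2 * 2 + 4 * 3 + 3 * 4 + 4 * 5 + 2 * 4
= 4 + 12 + 12 + 20 + 8 = 56

56


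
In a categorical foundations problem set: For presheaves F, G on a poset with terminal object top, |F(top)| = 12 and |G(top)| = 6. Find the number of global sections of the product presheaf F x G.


Global sections of a presheaf on a poset with terminal top satisfy
Gamma(H) ~ H(top). Presheaves admit pointwise products, so
(F x G)(top) = F(top) x G(top) (Cartesian product).
|Gamma(F x G)| = |F(top)| * |G(top)| = 12 * 6 = 72.

72


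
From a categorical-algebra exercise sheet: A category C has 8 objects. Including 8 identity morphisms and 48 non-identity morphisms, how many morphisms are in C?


Each object has an identity morphism, giving 8 identities.
Adding the 48 non-identity morphisms:
Total = 8 + 48 = 56

56


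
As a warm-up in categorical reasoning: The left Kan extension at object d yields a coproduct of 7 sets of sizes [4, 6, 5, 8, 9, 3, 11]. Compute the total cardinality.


Pointwise, the left Kan extension (Lan_F H)(d) is the colimit, indexed
by the comma category (F downarrow d), of H composed with the
projection (F downarrow d) -> C. Here that colimit is given
as a coproduct (disjoint union) of sets, so its cardinality is the
sum of the sizes of the summands.
Coproduct of sets with sizes: 4 + 6 + 5 + 8 + 9 + 3 + 11
= 46

46


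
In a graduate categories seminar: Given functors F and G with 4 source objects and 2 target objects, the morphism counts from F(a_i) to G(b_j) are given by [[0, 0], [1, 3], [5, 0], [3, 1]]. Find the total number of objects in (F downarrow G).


Objects of (F downarrow G) are triples (a, b, h: F(a)->G(b)).
The count equals the sum of all entries in the hom-matrix.
sum(row 0) = 0
sum(row 1) = 4
sum(row 2) = 5
sum(row 3) = 4
Grand total = 13

13


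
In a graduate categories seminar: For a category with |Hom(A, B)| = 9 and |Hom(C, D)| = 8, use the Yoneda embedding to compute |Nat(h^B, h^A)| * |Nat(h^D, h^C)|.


By the Yoneda lemma, Nat(h^B, h^A) is isomorphic to Hom(A, B),
so |Nat(h^B, h^A)| = |Hom(A, B)| and |Nat(h^D, h^C)| = |Hom(C, D)|.
|Hom(A, B)| = 9, |Hom(C, D)| = 8.
|Nat(h^B, h^A) x Nat(h^D, h^C)| = 9 * 8 = 72

72


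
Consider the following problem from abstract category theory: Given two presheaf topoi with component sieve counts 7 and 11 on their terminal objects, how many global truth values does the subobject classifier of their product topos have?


In a product of presheaf topoi E_1 x E_2, the subobject classifier
is Omega = Omega_1 x Omega_2 (componentwise), so
|Omega(top)| = |Omega_1(top_1)| * |Omega_2(top_2)|.
= 7 * 11 = 77.

77


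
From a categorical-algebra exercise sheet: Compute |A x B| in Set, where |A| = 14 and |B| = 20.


In Set, the product A x B is the Cartesian product.
By the universal property, |A x B| = |A| * |B|.
|A x B| = 14 * 20 = 280

280


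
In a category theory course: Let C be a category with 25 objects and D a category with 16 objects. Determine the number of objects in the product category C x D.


The product category C x D has objects that are pairs (c, d).
Number of pairs = |Ob(C)| * |Ob(D)| = 25 * 16 = 400

400


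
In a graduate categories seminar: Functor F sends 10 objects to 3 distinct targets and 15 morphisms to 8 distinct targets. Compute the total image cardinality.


The image of F consists of distinct objects and distinct morphisms.
|Im(F)| on objects = 3
|Im(F)| on morphisms = 8
Total image cardinality = 3 + 8 = 11

11


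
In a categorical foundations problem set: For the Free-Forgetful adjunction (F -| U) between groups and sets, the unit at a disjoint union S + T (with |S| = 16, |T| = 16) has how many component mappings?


The unit eta_X: X -> U(F(X)) of the Free-Forgetful adjunction
maps each element of X to a generator of F(X). For X = S + T (disjoint
union in Set), |S + T| = |S| + |T|.
Total mappings = 16 + 16 = 32.

32


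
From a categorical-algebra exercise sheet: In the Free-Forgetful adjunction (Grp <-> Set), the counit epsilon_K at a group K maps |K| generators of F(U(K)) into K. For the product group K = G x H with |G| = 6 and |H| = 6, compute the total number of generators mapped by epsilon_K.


The counit epsilon_K: F(U(K)) -> K of the Free-Forgetful adjunction
maps |K| generators of F(U(K)) into K. For K = G x H (the product group),
|G x H| = |G| * |H|.
Total generators mapped = 6 * 6 = 36.

36


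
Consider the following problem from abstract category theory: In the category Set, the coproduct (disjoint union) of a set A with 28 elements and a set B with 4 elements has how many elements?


In Set, the coproduct A + B is the disjoint union.
|A + B| = |A| + |B| = 28 + 4 = 32

32


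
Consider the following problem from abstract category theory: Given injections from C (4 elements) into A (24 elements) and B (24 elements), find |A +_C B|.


The pushout A +_C B identifies the images of C in A and B.
|A +_C B| = |A| + |B| - |C| (for injections).
= 24 + 24 - 4 = 44

44


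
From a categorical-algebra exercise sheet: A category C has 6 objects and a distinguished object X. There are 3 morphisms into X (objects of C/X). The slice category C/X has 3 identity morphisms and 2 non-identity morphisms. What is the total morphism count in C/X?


In the slice category C/X, objects are morphisms to X.
Identity morphisms: 3 (one per object of C/X).
Non-identity morphisms: 2.
Total = 3 + 2 = 5

5


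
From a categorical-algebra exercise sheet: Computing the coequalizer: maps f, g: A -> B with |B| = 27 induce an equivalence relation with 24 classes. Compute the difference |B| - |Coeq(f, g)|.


The coequalizer Coeq(f, g) = B / ~ has one element per equivalence class.
|B| = 27, |Coeq(f, g)| = 24.
|B| - |Coeq(f, g)| = 27 - 24 = 3.

3


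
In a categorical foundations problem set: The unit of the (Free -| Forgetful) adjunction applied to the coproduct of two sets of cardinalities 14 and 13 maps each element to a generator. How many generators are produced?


The unit eta_X: X -> U(F(X)) of the Free-Forgetful adjunction
maps each element of X to a generator of F(X). For X = S + T (disjoint
union in Set), |S + T| = |S| + |T|.
Total mappings = 14 + 13 = 27.

27


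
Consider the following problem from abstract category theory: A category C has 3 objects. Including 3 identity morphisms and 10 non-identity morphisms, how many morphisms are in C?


Each object has an identity morphism, giving 3 identities.
Adding the 10 non-identity morphisms:
Total = 3 + 10 = 13

13


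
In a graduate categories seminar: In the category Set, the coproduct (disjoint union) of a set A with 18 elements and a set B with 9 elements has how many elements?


In Set, the coproduct A + B is the disjoint union.
|A + B| = |A| + |B| = 18 + 9 = 27

27


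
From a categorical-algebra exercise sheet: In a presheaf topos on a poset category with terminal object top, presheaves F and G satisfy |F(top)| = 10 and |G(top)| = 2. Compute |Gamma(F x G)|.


Global sections of a presheaf on a poset with terminal top satisfy
Gamma(H) ~ H(top). Presheaves admit pointwise products, so
(F x G)(top) = F(top) x G(top) (Cartesian product).
|Gamma(F x G)| = |F(top)| * |G(top)| = 10 * 2 = 20.

20


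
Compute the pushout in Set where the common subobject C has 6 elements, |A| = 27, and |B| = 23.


The pushout A +_C B identifies the images of C in A and B.
|A +_C B| = |A| + |B| - |C| (for injections).
= 27 + 23 - 6 = 44

44


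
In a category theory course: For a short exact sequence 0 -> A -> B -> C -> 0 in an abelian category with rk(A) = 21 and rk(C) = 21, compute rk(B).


For a short exact sequence 0 -> A -> B -> C -> 0,
rank is additive: rank(B) = rank(A) + rank(C).
rank(B) = 21 + 21 = 42

42


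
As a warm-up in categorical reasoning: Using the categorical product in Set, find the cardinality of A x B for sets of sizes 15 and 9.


In Set, the product A x B is the Cartesian product.
By the universal property, |A x B| = |A| * |B|.
|A x B| = 15 * 9 = 135

135


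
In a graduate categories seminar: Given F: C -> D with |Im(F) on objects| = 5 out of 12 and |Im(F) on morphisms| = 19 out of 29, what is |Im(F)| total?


The image of F consists of distinct objects and distinct morphisms.
|Im(F)| on objects = 5
|Im(F)| on morphisms = 19
Total image cardinality = 5 + 19 = 24

24


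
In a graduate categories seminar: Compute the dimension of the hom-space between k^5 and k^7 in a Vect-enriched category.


In Vect-enriched categories, Hom(k^n, k^m) is the space of m x n matrices.
dim(Hom(k^5, k^7)) = 7 * 5 = 35

35


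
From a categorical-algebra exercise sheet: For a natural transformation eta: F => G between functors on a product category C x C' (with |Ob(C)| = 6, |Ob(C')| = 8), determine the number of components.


A natural transformation eta: F => G assigns one component morphism per
object of the domain category.
The domain is the product category C x C', so
|Ob(C x C')| = |Ob(C)| * |Ob(C')| = 6 * 8 = 48.
Therefore eta has 48 component morphisms.

48


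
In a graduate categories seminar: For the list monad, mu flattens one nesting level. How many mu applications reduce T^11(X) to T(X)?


Each application of mu: T^2 -> T removes one layer of nesting.
Starting at depth 11 (i.e., T^11(X)), we need to reach T(X).
Number of mu applications = 11 - 1 = 10

10


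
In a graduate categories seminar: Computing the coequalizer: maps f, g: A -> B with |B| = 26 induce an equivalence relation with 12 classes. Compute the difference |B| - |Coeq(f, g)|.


The coequalizer Coeq(f, g) = B / ~ has one element per equivalence class.
|B| = 26, |Coeq(f, g)| = 12.
|B| - |Coeq(f, g)| = 26 - 12 = 14.

14


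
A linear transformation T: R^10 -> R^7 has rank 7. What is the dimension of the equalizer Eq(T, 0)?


The equalizer of f and the zero map is ker(f).
By the rank-nullity theorem: dim(ker(f)) = dim(domain) - rank(f).
dim(ker(f)) = 10 - 7 = 3

3


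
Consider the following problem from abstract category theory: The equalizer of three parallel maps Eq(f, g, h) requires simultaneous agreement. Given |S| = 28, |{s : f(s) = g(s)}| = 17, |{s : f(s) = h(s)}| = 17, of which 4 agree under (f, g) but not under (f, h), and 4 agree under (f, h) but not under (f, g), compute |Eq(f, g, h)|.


Eq(f, g, h) is the triple-agreement set: points in S where all three
maps take the same value. Using inclusion-exclusion on the pairwise data:
Pair (f, g) agrees on 17 points; pair (f, h) on 17 points.
Points agreeing under (f, g) but not (f, h) = 4; under (f, h) but not (f, g) = 4.
Triple-agreement = agreement-in-(f, g) minus points that agree under (f, g) but not (f, h):
|Eq(f, g, h)| = 17 - 4 = 13
(cross-check via (f, h): 17 - 4 = 13.)

13


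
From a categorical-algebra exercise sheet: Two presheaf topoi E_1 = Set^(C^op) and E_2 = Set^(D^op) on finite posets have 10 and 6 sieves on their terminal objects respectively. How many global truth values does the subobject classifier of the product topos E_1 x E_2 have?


In a product of presheaf topoi E_1 x E_2, the subobject classifier
is Omega = Omega_1 x Omega_2 (componentwise), so
|Omega(top)| = |Omega_1(top_1)| * |Omega_2(top_2)|.
= 10 * 6 = 60.

60


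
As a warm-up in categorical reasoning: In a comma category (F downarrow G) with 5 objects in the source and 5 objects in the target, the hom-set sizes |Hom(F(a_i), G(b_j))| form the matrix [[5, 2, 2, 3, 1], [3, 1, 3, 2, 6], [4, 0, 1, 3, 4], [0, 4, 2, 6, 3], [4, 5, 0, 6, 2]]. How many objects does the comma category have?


Objects of (F downarrow G) are triples (a, b, h: F(a)->G(b)).
The count equals the sum of all entries in the hom-matrix.
sum(row 0) = 13
sum(row 1) = 15
sum(row 2) = 12
sum(row 3) = 15
sum(row 4) = 17
Grand total = 72

72


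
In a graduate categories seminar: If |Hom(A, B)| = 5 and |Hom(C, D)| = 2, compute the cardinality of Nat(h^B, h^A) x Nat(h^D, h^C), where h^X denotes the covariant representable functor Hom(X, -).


By the Yoneda lemma, Nat(h^B, h^A) is isomorphic to Hom(A, B),
so |Nat(h^B, h^A)| = |Hom(A, B)| and |Nat(h^D, h^C)| = |Hom(C, D)|.
|Hom(A, B)| = 5, |Hom(C, D)| = 2.
|Nat(h^B, h^A) x Nat(h^D, h^C)| = 5 * 2 = 10

10


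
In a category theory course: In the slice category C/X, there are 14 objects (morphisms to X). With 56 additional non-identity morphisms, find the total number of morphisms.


In the slice category C/X, objects are morphisms to X.
Identity morphisms: 14 (one per object of C/X).
Non-identity morphisms: 56.
Total = 14 + 56 = 70

70


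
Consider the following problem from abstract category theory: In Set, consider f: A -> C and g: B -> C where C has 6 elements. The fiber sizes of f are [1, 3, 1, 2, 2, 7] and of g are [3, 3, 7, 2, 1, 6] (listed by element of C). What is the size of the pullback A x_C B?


The pullback A x_C B consists of pairs (a, b) with f(a) = g(b).
For each element c in C, the fiber product has |f^-1(c)| * |g^-1(c)| elements.
Summing over C: 1 * 3 + 3 * 3 + 1 * 7 + 2 * 2 + 2 * 1 + 7 * 6
= 3 + 9 + 7 + 4 + 2 + 42 = 67

67


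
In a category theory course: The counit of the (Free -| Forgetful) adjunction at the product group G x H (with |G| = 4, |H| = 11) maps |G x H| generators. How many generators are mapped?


The counit epsilon_K: F(U(K)) -> K of the Free-Forgetful adjunction
maps |K| generators of F(U(K)) into K. For K = G x H (the product group),
|G x H| = |G| * |H|.
Total generators mapped = 4 * 11 = 44.

44


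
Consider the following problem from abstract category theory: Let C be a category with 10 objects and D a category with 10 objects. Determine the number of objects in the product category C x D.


The product category C x D has objects that are pairs (c, d).
Number of pairs = |Ob(C)| * |Ob(D)| = 10 * 10 = 100

100


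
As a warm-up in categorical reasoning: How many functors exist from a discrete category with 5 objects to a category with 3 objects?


A functor from a discrete category C to D is determined by
where each object maps. Each of the 5 objects of C can map
to any of the 3 objects of D independently.
Number of functors = 3^5 = 243

243


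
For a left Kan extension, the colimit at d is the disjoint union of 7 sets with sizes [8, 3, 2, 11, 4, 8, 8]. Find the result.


Pointwise, the left Kan extension (Lan_F H)(d) is the colimit, indexed
by the comma category (F downarrow d), of H composed with the
projection (F downarrow d) -> C. Here that colimit is given
as a coproduct (disjoint union) of sets, so its cardinality is the
sum of the sizes of the summands.
Coproduct of sets with sizes: 8 + 3 + 2 + 11 + 4 + 8 + 8
= 44

44


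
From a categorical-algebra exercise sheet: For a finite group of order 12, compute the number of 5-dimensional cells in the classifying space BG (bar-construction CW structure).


In the bar-construction CW model of BG, the n-cells are indexed by
n-tuples [g_1|...|g_n] of non-identity elements of G (degenerate
simplices with some g_i = e do not contribute cells), so there are
(|G| - 1)^n n-cells.
For dim = 5 with |G| = 12:
cells = (12 - 1)^5 = 11^5 = 161051

161051


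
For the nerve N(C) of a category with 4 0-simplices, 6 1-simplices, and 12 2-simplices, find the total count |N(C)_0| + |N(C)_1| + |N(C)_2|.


The 2-skeleton of the nerve N(C) consists of simplices in dimensions 0, 1, 2:
  |N(C)_0| = 4 (objects)
  |N(C)_1| = 6 (morphisms)
  |N(C)_2| = 12 (composable pairs)
Total = 4 + 6 + 12 = 22

22


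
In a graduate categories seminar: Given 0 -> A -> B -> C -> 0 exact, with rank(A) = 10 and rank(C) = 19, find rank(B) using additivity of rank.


For a short exact sequence 0 -> A -> B -> C -> 0,
rank is additive: rank(B) = rank(A) + rank(C).
rank(B) = 10 + 19 = 29

29


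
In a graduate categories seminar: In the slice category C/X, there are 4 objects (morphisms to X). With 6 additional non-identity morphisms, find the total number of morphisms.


In the slice category C/X, objects are morphisms to X.
Identity morphisms: 4 (one per object of C/X).
Non-identity morphisms: 6.
Total = 4 + 6 = 10

10


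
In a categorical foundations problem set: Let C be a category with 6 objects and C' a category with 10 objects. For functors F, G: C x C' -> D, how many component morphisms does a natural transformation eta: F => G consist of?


A natural transformation eta: F => G assigns one component morphism per
object of the domain category.
The domain is the product category C x C', so
|Ob(C x C')| = |Ob(C)| * |Ob(C')| = 6 * 10 = 60.
Therefore eta has 60 component morphisms.

60


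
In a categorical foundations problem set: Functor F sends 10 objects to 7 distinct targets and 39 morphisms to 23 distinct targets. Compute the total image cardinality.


The image of F consists of distinct objects and distinct morphisms.
|Im(F)| on objects = 7
|Im(F)| on morphisms = 23
Total image cardinality = 7 + 23 = 30

30


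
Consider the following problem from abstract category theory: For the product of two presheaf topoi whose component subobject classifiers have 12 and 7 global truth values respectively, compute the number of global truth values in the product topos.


In a product of presheaf topoi E_1 x E_2, the subobject classifier
is Omega = Omega_1 x Omega_2 (componentwise), so
|Omega(top)| = |Omega_1(top_1)| * |Omega_2(top_2)|.
= 12 * 7 = 84.

84


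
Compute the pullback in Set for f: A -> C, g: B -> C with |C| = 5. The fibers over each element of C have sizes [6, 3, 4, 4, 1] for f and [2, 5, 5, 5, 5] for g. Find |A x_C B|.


The pullback A x_C B consists of pairs (a, b) with f(a) = g(b).
For each element c in C, the fiber product has |f^-1(c)| * |g^-1(c)| elements.
Summing over C: 6 * 2 + 3 * 5 + 4 * 5 + 4 * 5 + 1 * 5
= 12 + 15 + 20 + 20 + 5 = 72

72


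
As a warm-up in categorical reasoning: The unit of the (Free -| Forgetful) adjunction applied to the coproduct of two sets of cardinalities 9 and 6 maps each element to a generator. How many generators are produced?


The unit eta_X: X -> U(F(X)) of the Free-Forgetful adjunction
maps each element of X to a generator of F(X). For X = S + T (disjoint
union in Set), |S + T| = |S| + |T|.
Total mappings = 9 + 6 = 15.

15


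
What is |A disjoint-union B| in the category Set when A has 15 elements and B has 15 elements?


In Set, the coproduct A + B is the disjoint union.
|A + B| = |A| + |B| = 15 + 15 = 30

30


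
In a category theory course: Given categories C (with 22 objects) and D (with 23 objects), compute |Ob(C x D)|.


The product category C x D has objects that are pairs (c, d).
Number of pairs = |Ob(C)| * |Ob(D)| = 22 * 23 = 506

506


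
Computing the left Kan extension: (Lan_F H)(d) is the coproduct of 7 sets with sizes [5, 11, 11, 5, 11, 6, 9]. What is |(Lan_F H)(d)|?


Pointwise, the left Kan extension (Lan_F H)(d) is the colimit, indexed
by the comma category (F downarrow d), of H composed with the
projection (F downarrow d) -> C. Here that colimit is given
as a coproduct (disjoint union) of sets, so its cardinality is the
sum of the sizes of the summands.
Coproduct of sets with sizes: 5 + 11 + 11 + 5 + 11 + 6 + 9
= 58

58


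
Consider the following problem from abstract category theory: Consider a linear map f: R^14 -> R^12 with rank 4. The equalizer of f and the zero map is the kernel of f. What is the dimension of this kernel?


The equalizer of f and the zero map is ker(f).
By the rank-nullity theorem: dim(ker(f)) = dim(domain) - rank(f).
dim(ker(f)) = 14 - 4 = 10

10


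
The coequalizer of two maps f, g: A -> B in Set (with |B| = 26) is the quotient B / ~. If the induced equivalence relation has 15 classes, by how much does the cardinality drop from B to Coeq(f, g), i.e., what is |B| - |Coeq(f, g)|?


The coequalizer Coeq(f, g) = B / ~ has one element per equivalence class.
|B| = 26, |Coeq(f, g)| = 15.
|B| - |Coeq(f, g)| = 26 - 15 = 11.

11


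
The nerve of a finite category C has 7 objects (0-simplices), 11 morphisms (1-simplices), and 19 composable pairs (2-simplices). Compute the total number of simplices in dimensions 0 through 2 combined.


The 2-skeleton of the nerve N(C) consists of simplices in dimensions 0, 1, 2:
  |N(C)_0| = 7 (objects)
  |N(C)_1| = 11 (morphisms)
  |N(C)_2| = 19 (composable pairs)
Total = 7 + 11 + 19 = 37

37


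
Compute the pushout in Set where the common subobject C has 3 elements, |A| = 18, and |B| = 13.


The pushout A +_C B identifies the images of C in A and B.
|A +_C B| = |A| + |B| - |C| (for injections).
= 18 + 13 - 3 = 28

28


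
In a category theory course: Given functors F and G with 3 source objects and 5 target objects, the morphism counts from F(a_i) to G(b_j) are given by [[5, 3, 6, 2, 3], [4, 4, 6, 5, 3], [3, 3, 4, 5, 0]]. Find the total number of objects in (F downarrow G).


Objects of (F downarrow G) are triples (a, b, h: F(a)->G(b)).
The count equals the sum of all entries in the hom-matrix.
sum(row 0) = 19
sum(row 1) = 22
sum(row 2) = 15
Grand total = 56

56


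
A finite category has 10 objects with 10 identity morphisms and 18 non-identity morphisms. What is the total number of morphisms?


Each object has an identity morphism, giving 10 identities.
Adding the 18 non-identity morphisms:
Total = 10 + 18 = 28

28


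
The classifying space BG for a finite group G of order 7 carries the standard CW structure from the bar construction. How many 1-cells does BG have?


In the bar-construction CW model of BG, the n-cells are indexed by
n-tuples [g_1|...|g_n] of non-identity elements of G (degenerate
simplices with some g_i = e do not contribute cells), so there are
(|G| - 1)^n n-cells.
For dim = 1 with |G| = 7:
cells = (7 - 1)^1 = 6^1 = 6

6


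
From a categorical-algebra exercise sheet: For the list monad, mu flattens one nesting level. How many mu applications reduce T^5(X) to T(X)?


Each application of mu: T^2 -> T removes one layer of nesting.
Starting at depth 5 (i.e., T^5(X)), we need to reach T(X).
Number of mu applications = 5 - 1 = 4

4


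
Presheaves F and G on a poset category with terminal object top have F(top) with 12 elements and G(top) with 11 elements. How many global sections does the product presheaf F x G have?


Global sections of a presheaf on a poset with terminal top satisfy
Gamma(H) ~ H(top). Presheaves admit pointwise products, so
(F x G)(top) = F(top) x G(top) (Cartesian product).
|Gamma(F x G)| = |F(top)| * |G(top)| = 12 * 11 = 132.

132


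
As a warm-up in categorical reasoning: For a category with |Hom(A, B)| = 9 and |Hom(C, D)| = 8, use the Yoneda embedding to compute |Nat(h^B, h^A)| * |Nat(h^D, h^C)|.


By the Yoneda lemma, Nat(h^B, h^A) is isomorphic to Hom(A, B),
so |Nat(h^B, h^A)| = |Hom(A, B)| and |Nat(h^D, h^C)| = |Hom(C, D)|.
|Hom(A, B)| = 9, |Hom(C, D)| = 8.
|Nat(h^B, h^A) x Nat(h^D, h^C)| = 9 * 8 = 72

72


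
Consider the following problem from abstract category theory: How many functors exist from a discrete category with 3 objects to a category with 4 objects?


A functor from a discrete category C to D is determined by
where each object maps. Each of the 3 objects of C can map
to any of the 4 objects of D independently.
Number of functors = 4^3 = 64

64


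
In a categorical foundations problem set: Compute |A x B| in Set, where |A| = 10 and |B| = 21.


In Set, the product A x B is the Cartesian product.
By the universal property, |A x B| = |A| * |B|.
|A x B| = 10 * 21 = 210

210


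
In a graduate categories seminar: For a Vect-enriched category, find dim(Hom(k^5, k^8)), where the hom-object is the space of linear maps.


In Vect-enriched categories, Hom(k^n, k^m) is the space of m x n matrices.
dim(Hom(k^5, k^8)) = 8 * 5 = 40

40


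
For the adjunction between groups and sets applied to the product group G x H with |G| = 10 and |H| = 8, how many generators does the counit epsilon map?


The counit epsilon_K: F(U(K)) -> K of the Free-Forgetful adjunction
maps |K| generators of F(U(K)) into K. For K = G x H (the product group),
|G x H| = |G| * |H|.
Total generators mapped = 10 * 8 = 80.

80


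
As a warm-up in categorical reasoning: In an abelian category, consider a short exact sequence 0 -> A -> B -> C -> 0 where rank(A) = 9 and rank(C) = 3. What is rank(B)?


For a short exact sequence 0 -> A -> B -> C -> 0,
rank is additive: rank(B) = rank(A) + rank(C).
rank(B) = 9 + 3 = 12

12


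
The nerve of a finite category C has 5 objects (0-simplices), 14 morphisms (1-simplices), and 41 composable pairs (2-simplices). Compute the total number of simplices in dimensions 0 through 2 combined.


The 2-skeleton of the nerve N(C) consists of simplices in dimensions 0, 1, 2:
  |N(C)_0| = 5 (objects)
  |N(C)_1| = 14 (morphisms)
  |N(C)_2| = 41 (composable pairs)
Total = 5 + 14 + 41 = 60

60


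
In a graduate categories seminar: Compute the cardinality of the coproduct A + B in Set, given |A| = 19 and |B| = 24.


In Set, the coproduct A + B is the disjoint union.
|A + B| = |A| + |B| = 19 + 24 = 43

43


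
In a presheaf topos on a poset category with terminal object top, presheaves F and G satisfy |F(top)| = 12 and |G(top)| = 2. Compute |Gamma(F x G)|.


Global sections of a presheaf on a poset with terminal top satisfy
Gamma(H) ~ H(top). Presheaves admit pointwise products, so
(F x G)(top) = F(top) x G(top) (Cartesian product).
|Gamma(F x G)| = |F(top)| * |G(top)| = 12 * 2 = 24.

24


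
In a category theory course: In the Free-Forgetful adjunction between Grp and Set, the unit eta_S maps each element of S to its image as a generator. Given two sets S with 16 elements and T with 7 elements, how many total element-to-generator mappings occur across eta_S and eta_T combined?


The unit eta_X: X -> U(F(X)) of the Free-Forgetful adjunction
maps each element of X to a generator of F(X). For X = S + T (disjoint
union in Set), |S + T| = |S| + |T|.
Total mappings = 16 + 7 = 23.

23


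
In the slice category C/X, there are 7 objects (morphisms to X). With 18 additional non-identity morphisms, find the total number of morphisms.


In the slice category C/X, objects are morphisms to X.
Identity morphisms: 7 (one per object of C/X).
Non-identity morphisms: 18.
Total = 7 + 18 = 25

25


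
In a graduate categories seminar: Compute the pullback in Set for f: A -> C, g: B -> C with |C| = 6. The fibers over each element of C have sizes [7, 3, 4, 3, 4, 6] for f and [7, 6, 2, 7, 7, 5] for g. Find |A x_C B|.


The pullback A x_C B consists of pairs (a, b) with f(a) = g(b).
For each element c in C, the fiber product has |f^-1(c)| * |g^-1(c)| elements.
Summing over C: 7 * 7 + 3 * 6 + 4 * 2 + 3 * 7 + 4 * 7 + 6 * 5
= 49 + 18 + 8 + 21 + 28 + 30 = 154

154


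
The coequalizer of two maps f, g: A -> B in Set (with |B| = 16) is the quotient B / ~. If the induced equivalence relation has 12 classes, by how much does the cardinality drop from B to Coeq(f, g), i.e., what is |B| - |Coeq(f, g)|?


The coequalizer Coeq(f, g) = B / ~ has one element per equivalence class.
|B| = 16, |Coeq(f, g)| = 12.
|B| - |Coeq(f, g)| = 16 - 12 = 4.

4


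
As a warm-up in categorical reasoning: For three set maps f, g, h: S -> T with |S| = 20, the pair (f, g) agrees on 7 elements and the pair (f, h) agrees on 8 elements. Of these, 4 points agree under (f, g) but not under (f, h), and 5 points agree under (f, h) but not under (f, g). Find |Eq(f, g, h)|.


Eq(f, g, h) is the triple-agreement set: points in S where all three
maps take the same value. Using inclusion-exclusion on the pairwise data:
Pair (f, g) agrees on 7 points; pair (f, h) on 8 points.
Points agreeing under (f, g) but not (f, h) = 4; under (f, h) but not (f, g) = 5.
Triple-agreement = agreement-in-(f, g) minus points that agree under (f, g) but not (f, h):
|Eq(f, g, h)| = 7 - 4 = 3
(cross-check via (f, h): 8 - 5 = 3.)

3


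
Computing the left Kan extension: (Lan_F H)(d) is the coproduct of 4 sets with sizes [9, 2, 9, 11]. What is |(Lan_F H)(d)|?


Pointwise, the left Kan extension (Lan_F H)(d) is the colimit, indexed
by the comma category (F downarrow d), of H composed with the
projection (F downarrow d) -> C. Here that colimit is given
as a coproduct (disjoint union) of sets, so its cardinality is the
sum of the sizes of the summands.
Coproduct of sets with sizes: 9 + 2 + 9 + 11
= 31

31


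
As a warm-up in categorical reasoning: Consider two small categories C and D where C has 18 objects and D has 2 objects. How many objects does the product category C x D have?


The product category C x D has objects that are pairs (c, d).
Number of pairs = |Ob(C)| * |Ob(D)| = 18 * 2 = 36

36


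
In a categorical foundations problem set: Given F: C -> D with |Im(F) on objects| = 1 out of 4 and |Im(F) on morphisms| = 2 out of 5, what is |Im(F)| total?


The image of F consists of distinct objects and distinct morphisms.
|Im(F)| on objects = 1
|Im(F)| on morphisms = 2
Total image cardinality = 1 + 2 = 3

3


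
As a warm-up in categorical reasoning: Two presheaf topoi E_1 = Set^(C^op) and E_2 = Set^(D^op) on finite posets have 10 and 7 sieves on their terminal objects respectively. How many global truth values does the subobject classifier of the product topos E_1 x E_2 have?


In a product of presheaf topoi E_1 x E_2, the subobject classifier
is Omega = Omega_1 x Omega_2 (componentwise), so
|Omega(top)| = |Omega_1(top_1)| * |Omega_2(top_2)|.
= 10 * 7 = 70.

70


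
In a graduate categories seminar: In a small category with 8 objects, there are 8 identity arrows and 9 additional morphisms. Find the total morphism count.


Each object has an identity morphism, giving 8 identities.
Adding the 9 non-identity morphisms:
Total = 8 + 9 = 17

17


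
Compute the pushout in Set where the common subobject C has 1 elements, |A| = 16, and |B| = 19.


The pushout A +_C B identifies the images of C in A and B.
|A +_C B| = |A| + |B| - |C| (for injections).
= 16 + 19 - 1 = 34

34


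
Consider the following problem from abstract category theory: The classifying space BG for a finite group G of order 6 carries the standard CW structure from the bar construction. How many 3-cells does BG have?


In the bar-construction CW model of BG, the n-cells are indexed by
n-tuples [g_1|...|g_n] of non-identity elements of G (degenerate
simplices with some g_i = e do not contribute cells), so there are
(|G| - 1)^n n-cells.
For dim = 3 with |G| = 6:
cells = (6 - 1)^3 = 5^3 = 125

125


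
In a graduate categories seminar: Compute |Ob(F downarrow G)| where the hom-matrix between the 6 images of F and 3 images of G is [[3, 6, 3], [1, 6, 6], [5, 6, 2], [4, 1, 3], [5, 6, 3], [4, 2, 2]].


Objects of (F downarrow G) are triples (a, b, h: F(a)->G(b)).
The count equals the sum of all entries in the hom-matrix.
sum(row 0) = 12
sum(row 1) = 13
sum(row 2) = 13
sum(row 3) = 8
sum(row 4) = 14
sum(row 5) = 8
Grand total = 68

68


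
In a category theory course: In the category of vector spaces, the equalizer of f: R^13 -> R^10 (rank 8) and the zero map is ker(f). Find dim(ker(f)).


The equalizer of f and the zero map is ker(f).
By the rank-nullity theorem: dim(ker(f)) = dim(domain) - rank(f).
dim(ker(f)) = 13 - 8 = 5

5


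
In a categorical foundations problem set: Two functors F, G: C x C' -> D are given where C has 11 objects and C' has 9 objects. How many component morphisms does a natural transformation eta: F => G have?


A natural transformation eta: F => G assigns one component morphism per
object of the domain category.
The domain is the product category C x C', so
|Ob(C x C')| = |Ob(C)| * |Ob(C')| = 11 * 9 = 99.
Therefore eta has 99 component morphisms.

99


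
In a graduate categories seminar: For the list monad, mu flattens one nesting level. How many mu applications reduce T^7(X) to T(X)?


Each application of mu: T^2 -> T removes one layer of nesting.
Starting at depth 7 (i.e., T^7(X)), we need to reach T(X).
Number of mu applications = 7 - 1 = 6

6


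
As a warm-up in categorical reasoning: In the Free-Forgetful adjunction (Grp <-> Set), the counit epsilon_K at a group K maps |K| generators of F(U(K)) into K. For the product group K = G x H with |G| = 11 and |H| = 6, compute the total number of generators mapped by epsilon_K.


The counit epsilon_K: F(U(K)) -> K of the Free-Forgetful adjunction
maps |K| generators of F(U(K)) into K. For K = G x H (the product group),
|G x H| = |G| * |H|.
Total generators mapped = 11 * 6 = 66.

66


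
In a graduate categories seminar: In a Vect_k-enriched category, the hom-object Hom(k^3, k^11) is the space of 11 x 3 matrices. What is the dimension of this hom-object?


In Vect-enriched categories, Hom(k^n, k^m) is the space of m x n matrices.
dim(Hom(k^3, k^11)) = 11 * 3 = 33

33


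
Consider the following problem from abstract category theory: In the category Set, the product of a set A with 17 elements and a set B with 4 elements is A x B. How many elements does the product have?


In Set, the product A x B is the Cartesian product.
By the universal property, |A x B| = |A| * |B|.
|A x B| = 17 * 4 = 68

68


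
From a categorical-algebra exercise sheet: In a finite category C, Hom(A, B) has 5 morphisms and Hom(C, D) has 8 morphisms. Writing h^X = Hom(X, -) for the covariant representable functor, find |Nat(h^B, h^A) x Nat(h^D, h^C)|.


By the Yoneda lemma, Nat(h^B, h^A) is isomorphic to Hom(A, B),
so |Nat(h^B, h^A)| = |Hom(A, B)| and |Nat(h^D, h^C)| = |Hom(C, D)|.
|Hom(A, B)| = 5, |Hom(C, D)| = 8.
|Nat(h^B, h^A) x Nat(h^D, h^C)| = 5 * 8 = 40

40
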